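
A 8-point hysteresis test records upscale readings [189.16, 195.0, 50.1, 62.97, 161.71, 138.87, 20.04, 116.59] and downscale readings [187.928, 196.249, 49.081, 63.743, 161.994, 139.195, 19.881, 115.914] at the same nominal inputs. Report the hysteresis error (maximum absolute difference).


|189.16 - 187.928| = 1.2320
|195.0 - 196.249| = 1.2490
|50.1 - 49.081| = 1.0190
|62.97 - 63.743| = 0.7730
|161.71 - 161.994| = 0.2840
|138.87 - 139.195| = 0.3250
|20.04 - 19.881| = 0.1590
|116.59 - 115.914| = 0.6760
hysteresis = max(diffs) = 1.2490

1.2490


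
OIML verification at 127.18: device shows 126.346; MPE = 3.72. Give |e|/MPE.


e = indication - reference = 126.346 - 127.18 = -0.8340
|e| = 0.8340
ratio = |e| / MPE = 0.8340 / 3.72
ratio = 0.2242

0.2242


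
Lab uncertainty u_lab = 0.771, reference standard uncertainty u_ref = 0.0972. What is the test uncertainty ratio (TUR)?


TUR = u_lab / u_ref
= 0.771 / 0.0972
= 7.9321

7.9321


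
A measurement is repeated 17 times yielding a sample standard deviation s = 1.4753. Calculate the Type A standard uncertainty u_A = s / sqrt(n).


u_A = s / sqrt(n)
u_A = 1.4753 / sqrt(17)
u_A = 1.4753 / 4.1231056
u_A = 0.3578

0.3578


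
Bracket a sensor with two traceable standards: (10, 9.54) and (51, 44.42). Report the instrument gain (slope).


slope = (y2 - y1) / (x2 - x1)
= (44.42 - 9.54) / (51 - 10)
= 34.8800 / 41
= 0.8507

0.8507


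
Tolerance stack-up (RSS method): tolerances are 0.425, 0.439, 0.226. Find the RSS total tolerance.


RSS = sqrt(0.425^2 + 0.439^2 + 0.226^2)
= sqrt(0.424422)
= 0.6515

0.6515


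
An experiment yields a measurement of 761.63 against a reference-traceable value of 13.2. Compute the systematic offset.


Systematic error = measured - true
= 761.63 - 13.2
= 748.4300

748.4300


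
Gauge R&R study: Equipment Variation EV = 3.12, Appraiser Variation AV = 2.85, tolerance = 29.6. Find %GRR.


GRR = sqrt(EV^2 + AV^2) = sqrt(3.12^2 + 2.85^2) = 4.2257425
%GRR = GRR / tol * 100 = 4.2257425 / 29.6 * 100
%GRR = 14.2762

14.2762


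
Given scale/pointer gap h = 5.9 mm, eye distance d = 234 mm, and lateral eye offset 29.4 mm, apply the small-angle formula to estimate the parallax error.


error = h * offset / d
= 5.9 * 29.4 / 234
= 0.7413

0.7413


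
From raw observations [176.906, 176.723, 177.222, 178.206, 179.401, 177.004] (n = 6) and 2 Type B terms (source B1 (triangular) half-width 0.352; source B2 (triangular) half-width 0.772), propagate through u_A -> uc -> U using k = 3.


mean = (176.906 + 176.723 + 177.222 + 178.206 + 179.401 + 177.004) / 6 = 177.577
s = sqrt(sum((x - mean)^2)/(n-1)) = 1.0350389
u_A = s / sqrt(n) = 1.0350389 / sqrt(6) = 0.42255286
u_B1 = 0.352 / sqrt(6) = 0.1437034
u_B2 = 0.772 / sqrt(6) = 0.31516768
uc = sqrt(0.42255286^2 + 0.1437034^2 + 0.31516768^2) = 0.54638105
U = k * uc = 3 * 0.54638105
U = 1.6391

1.6391


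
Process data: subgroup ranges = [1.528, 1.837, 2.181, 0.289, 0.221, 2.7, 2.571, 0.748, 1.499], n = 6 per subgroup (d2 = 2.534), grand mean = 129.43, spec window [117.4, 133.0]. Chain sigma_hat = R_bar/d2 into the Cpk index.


R_bar = (1.528 + 1.837 + 2.181 + 0.289 + 0.221 + 2.7 + 2.571 + 0.748 + 1.499) / 9 = 1.5082222
sigma = R_bar / d2 = 1.5082222 / 2.534 = 0.59519424
Cp = (USL - LSL)/(6*sigma) = (133.0 - 117.4)/(6*0.59519424) = 4.3683
Cpu = (133.0 - 129.43)/(3*0.59519424) = 1.9993
Cpl = (129.43 - 117.4)/(3*0.59519424) = 6.7373
Cpk = min(Cpu, Cpl) = 1.9993

1.9993


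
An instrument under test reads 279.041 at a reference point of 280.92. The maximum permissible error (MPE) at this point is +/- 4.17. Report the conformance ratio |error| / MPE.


e = indication - reference = 279.041 - 280.92 = -1.8790
|e| = 1.8790
ratio = |e| / MPE = 1.8790 / 4.17
ratio = 0.4506

0.4506


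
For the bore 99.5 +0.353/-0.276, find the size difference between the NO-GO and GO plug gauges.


GO = nominal - lower_tol (smallest hole = maximum material condition)
GO = 99.5 - 0.276 = 99.224
NO-GO = nominal + upper_tol (largest hole = least material condition)
NO-GO = 99.5 + 0.353 = 99.853
spread = NO-GO - GO = 99.853 - 99.224 = 0.6290

0.6290


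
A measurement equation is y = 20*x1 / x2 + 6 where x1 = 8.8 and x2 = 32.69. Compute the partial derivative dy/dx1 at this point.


y = 20*x1 / x2 + 6
dy/dx1 = 20/x2
Evaluate at x2 = 32.69: c1 = 20 / 32.69
c1 = 0.6118

0.6118


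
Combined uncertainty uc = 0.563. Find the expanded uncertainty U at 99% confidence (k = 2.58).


U = k * uc
U = 2.58 * 0.563
U = 1.4525

1.4525


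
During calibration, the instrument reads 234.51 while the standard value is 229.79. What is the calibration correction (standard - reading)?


Correction = standard - reading
= 229.79 - 234.51
= -4.7200

-4.7200


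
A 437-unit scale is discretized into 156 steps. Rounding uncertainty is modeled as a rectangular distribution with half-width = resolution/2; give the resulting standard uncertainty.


resolution = range / divisions
resolution = 437 / 156 = 2.8012821
u_res = resolution / (2*sqrt(3))
u_res = 2.8012821 / 3.4641016
u_res = 0.8087

0.8087


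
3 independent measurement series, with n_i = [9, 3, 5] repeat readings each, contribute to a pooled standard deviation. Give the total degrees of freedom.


nu = sum_i (n_i - 1)
nu = ((9 - 1) + (3 - 1) + (5 - 1))
nu = 8 + 2 + 4
nu = 14

14


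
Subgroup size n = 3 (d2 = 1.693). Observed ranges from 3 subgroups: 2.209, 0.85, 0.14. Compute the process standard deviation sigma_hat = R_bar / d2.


R_bar = (2.209 + 0.85 + 0.14) / 3
R_bar = 3.199 / 3 = 1.0663333
sigma_hat = R_bar / d2 = 1.0663333 / 1.693 = 0.6298

0.6298


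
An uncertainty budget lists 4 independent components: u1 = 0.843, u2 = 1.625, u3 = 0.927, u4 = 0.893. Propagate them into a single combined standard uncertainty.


uc = sqrt(0.843^2 + 1.625^2 + 0.927^2 + 0.893^2)
uc = sqrt(5.008052)
uc = 2.2379

2.2379


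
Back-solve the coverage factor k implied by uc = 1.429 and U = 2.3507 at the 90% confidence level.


k = U / uc
k = 2.3507 / 1.429
k = 1.645

1.645


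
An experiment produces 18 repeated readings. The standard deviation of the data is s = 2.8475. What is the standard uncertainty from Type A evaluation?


u_A = s / sqrt(n)
u_A = 2.8475 / sqrt(18)
u_A = 2.8475 / 4.2426407
u_A = 0.6712

0.6712


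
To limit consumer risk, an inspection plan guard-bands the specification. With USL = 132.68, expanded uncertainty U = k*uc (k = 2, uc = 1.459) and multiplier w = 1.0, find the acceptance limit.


U = k * uc = 2 * 1.459 = 2.918
guard band g = w * U = 1.0 * 2.918 = 2.918
AL = USL - g = 132.68 - 2.918
AL = 129.7620

129.7620


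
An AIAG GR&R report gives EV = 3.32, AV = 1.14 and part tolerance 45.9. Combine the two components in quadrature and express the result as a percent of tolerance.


GRR = sqrt(EV^2 + AV^2) = sqrt(3.32^2 + 1.14^2) = 3.5102706
%GRR = GRR / tol * 100 = 3.5102706 / 45.9 * 100
%GRR = 7.6476

7.6476


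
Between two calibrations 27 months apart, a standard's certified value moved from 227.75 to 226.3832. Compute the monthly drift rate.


rate = (v2 - v1) / months
= (226.3832 - 227.75) / 27
= -1.3668 / 27
= -0.0506

-0.0506


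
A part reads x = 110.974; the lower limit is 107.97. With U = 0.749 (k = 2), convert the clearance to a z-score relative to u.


u = U / k = 0.749 / 2 = 0.3745
margin = |LSL - x| = |107.97 - 110.974| = 3.004
z = margin / u = 3.004 / 0.3745
z = 8.0214

8.0214


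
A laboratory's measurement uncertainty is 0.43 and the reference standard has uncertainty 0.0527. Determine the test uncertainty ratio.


TUR = u_lab / u_ref
= 0.43 / 0.0527
= 8.1594

8.1594


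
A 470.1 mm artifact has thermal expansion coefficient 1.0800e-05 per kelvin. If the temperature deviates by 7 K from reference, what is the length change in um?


dL = L * alpha * dT
= 470.1 * 1.0800e-05 * 7
= 0.0355396 mm
dL_um = 0.0355396 * 1000 = 35.5396 um

35.5396


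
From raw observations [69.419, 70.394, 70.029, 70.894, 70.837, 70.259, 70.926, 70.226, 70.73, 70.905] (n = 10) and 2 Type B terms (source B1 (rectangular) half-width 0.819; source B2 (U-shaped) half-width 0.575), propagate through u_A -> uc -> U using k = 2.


mean = (69.419 + 70.394 + 70.029 + 70.894 + 70.837 + 70.259 + 70.926 + 70.226 + 70.73 + 70.905) / 10 = 70.4619
s = sqrt(sum((x - mean)^2)/(n-1)) = 0.49300495
u_A = s / sqrt(n) = 0.49300495 / sqrt(10) = 0.15590185
u_B1 = 0.819 / sqrt(3) = 0.47284987
u_B2 = 0.575 / sqrt(2) = 0.4065864
uc = sqrt(0.15590185^2 + 0.47284987^2 + 0.4065864^2) = 0.64281015
U = k * uc = 2 * 0.64281015
U = 1.2856

1.2856


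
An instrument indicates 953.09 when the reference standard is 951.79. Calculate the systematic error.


Systematic error = measured - true
= 953.09 - 951.79
= 1.3000

1.3000


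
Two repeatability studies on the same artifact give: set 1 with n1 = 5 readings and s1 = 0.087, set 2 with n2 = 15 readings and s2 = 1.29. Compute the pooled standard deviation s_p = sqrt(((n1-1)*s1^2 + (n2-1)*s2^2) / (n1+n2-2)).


s_p = sqrt(((n1-1)*s1^2 + (n2-1)*s2^2) / (n1+n2-2))
numerator = (5-1)*0.087^2 + (15-1)*1.29^2 = 0.030276 + 23.2974 = 23.327676
denominator = 5 + 15 - 2 = 18
s_p^2 = 23.327676 / 18 = 1.295982
s_p = sqrt(1.295982) = 1.1384

1.1384


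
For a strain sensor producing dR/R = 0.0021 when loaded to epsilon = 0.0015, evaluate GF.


GF = (dR/R) / epsilon
= 0.0021 / 0.0015
= 1.4000

1.4000


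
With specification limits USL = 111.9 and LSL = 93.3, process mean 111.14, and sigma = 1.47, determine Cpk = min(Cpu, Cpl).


Cpu = (USL - mean) / (3*sigma) = (111.9 - 111.14) / (3*1.47) = 0.1723
Cpl = (mean - LSL) / (3*sigma) = (111.14 - 93.3) / (3*1.47) = 4.0454
Cpk = min(Cpu, Cpl) = 0.1723

0.1723


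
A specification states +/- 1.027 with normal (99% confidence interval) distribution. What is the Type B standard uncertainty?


u_B = half_width / 2.576
u_B = 1.027 / 2.576
u_B = 0.3987

0.3987


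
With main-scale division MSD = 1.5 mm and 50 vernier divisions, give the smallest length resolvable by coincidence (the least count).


LC = MSD / n_div
= 1.5 / 50
= 0.0300

0.0300


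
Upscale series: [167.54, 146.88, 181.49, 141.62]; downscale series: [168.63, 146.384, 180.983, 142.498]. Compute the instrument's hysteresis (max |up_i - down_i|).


|167.54 - 168.63| = 1.0900
|146.88 - 146.384| = 0.4960
|181.49 - 180.983| = 0.5070
|141.62 - 142.498| = 0.8780
hysteresis = max(diffs) = 1.0900

1.0900


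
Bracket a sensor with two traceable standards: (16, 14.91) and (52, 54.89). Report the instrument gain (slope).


slope = (y2 - y1) / (x2 - x1)
= (54.89 - 14.91) / (52 - 16)
= 39.9800 / 36
= 1.1106

1.1106


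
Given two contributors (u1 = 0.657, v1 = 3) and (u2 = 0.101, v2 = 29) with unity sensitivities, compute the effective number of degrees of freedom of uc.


uc = sqrt(u1^2 + u2^2) = sqrt(0.657^2 + 0.101^2) = 0.66471799
v_eff = uc^4 / (u1^4/v1 + u2^4/v2)
= 0.66471799^4 / (0.657^4/3 + 0.101^4/29)
= 0.19523143 / 0.062110541
v_eff = 3.1433

3.1433


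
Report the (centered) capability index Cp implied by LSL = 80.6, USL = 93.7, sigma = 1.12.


Cp = (USL - LSL) / (6 * sigma)
= (93.7 - 80.6) / (6 * 1.12)
= 13.1000 / 6.7200
= 1.9494

1.9494


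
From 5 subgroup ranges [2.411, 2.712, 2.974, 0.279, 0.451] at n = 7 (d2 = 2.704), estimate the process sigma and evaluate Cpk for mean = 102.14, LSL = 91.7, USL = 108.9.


R_bar = (2.411 + 2.712 + 2.974 + 0.279 + 0.451) / 5 = 1.7654
sigma = R_bar / d2 = 1.7654 / 2.704 = 0.65288462
Cp = (USL - LSL)/(6*sigma) = (108.9 - 91.7)/(6*0.65288462) = 4.3908
Cpu = (108.9 - 102.14)/(3*0.65288462) = 3.4514
Cpl = (102.14 - 91.7)/(3*0.65288462) = 5.3302
Cpk = min(Cpu, Cpl) = 3.4514

3.4514


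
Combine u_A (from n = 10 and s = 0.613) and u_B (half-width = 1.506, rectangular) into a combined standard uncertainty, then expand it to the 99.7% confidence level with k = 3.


u_A = s / sqrt(n) = 0.613 / sqrt(10) = 0.19384762
u_B = half_width / sqrt(3) = 1.506 / sqrt(3) = 0.86948951
uc = sqrt(u_A^2 + u_B^2) = sqrt(0.19384762^2 + 0.86948951^2) = 0.89083607
U = k * uc = 3 * 0.89083607
U = 2.6725

2.6725


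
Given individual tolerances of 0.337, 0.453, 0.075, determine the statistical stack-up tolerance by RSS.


RSS = sqrt(0.337^2 + 0.453^2 + 0.075^2)
= sqrt(0.324403)
= 0.5696

0.5696


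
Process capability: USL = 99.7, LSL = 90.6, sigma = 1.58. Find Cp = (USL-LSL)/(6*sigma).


Cp = (USL - LSL) / (6 * sigma)
= (99.7 - 90.6) / (6 * 1.58)
= 9.1000 / 9.4800
= 0.9599

0.9599


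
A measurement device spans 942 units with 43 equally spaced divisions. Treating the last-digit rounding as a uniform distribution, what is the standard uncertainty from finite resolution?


resolution = range / divisions
resolution = 942 / 43 = 21.906977
u_res = resolution / (2*sqrt(3))
u_res = 21.906977 / 3.4641016
u_res = 6.3240

6.3240


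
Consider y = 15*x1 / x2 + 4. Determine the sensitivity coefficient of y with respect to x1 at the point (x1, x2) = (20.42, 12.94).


y = 15*x1 / x2 + 4
dy/dx1 = 15/x2
Evaluate at x2 = 12.94: c1 = 15 / 12.94
c1 = 1.1592

1.1592


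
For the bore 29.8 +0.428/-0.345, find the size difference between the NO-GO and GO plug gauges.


GO = nominal - lower_tol (smallest hole = maximum material condition)
GO = 29.8 - 0.345 = 29.455
NO-GO = nominal + upper_tol (largest hole = least material condition)
NO-GO = 29.8 + 0.428 = 30.228
spread = NO-GO - GO = 30.228 - 29.455 = 0.7730

0.7730


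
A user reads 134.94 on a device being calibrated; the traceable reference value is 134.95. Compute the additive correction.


Correction = standard - reading
= 134.95 - 134.94
= 0.0100

0.0100


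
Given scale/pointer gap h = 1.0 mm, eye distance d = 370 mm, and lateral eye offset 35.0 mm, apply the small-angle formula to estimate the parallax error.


error = h * offset / d
= 1.0 * 35.0 / 370
= 0.0946

0.0946


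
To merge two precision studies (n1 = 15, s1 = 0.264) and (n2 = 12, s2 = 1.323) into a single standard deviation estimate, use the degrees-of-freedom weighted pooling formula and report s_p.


s_p = sqrt(((n1-1)*s1^2 + (n2-1)*s2^2) / (n1+n2-2))
numerator = (15-1)*0.264^2 + (12-1)*1.323^2 = 0.975744 + 19.253619 = 20.229363
denominator = 15 + 12 - 2 = 25
s_p^2 = 20.229363 / 25 = 0.80917452
s_p = sqrt(0.80917452) = 0.8995

0.8995


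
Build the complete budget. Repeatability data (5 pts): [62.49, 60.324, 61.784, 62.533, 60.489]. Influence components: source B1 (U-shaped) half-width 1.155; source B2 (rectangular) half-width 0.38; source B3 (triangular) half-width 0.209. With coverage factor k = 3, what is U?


mean = (62.49 + 60.324 + 61.784 + 62.533 + 60.489) / 5 = 61.524
s = sqrt(sum((x - mean)^2)/(n-1)) = 1.0641971
u_A = s / sqrt(n) = 1.0641971 / sqrt(5) = 0.47592341
u_B1 = 1.155 / sqrt(2) = 0.81670833
u_B2 = 0.38 / sqrt(3) = 0.2193931
u_B3 = 0.209 / sqrt(6) = 0.085323893
uc = sqrt(0.47592341^2 + 0.81670833^2 + 0.2193931^2 + 0.085323893^2) = 0.97412991
U = k * uc = 3 * 0.97412991
U = 2.9224

2.9224


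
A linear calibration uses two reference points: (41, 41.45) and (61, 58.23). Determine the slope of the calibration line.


slope = (y2 - y1) / (x2 - x1)
= (58.23 - 41.45) / (61 - 41)
= 16.7800 / 20
= 0.8390

0.8390


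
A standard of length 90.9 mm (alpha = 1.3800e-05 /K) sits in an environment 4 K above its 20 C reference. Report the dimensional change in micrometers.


dL = L * alpha * dT
= 90.9 * 1.3800e-05 * 4
= 0.0050177 mm
dL_um = 0.0050177 * 1000 = 5.0177 um

5.0177


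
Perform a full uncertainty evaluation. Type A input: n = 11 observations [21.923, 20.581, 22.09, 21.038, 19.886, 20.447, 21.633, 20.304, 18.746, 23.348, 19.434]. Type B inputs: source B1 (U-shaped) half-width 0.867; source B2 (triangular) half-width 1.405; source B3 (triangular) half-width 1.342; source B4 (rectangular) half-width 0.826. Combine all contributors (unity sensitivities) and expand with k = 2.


mean = (21.923 + 20.581 + 22.09 + 21.038 + 19.886 + 20.447 + 21.633 + 20.304 + 18.746 + 23.348 + 19.434) / 11 = 20.85727273
s = sqrt(sum((x - mean)^2)/(n-1)) = 1.321773
u_A = s / sqrt(n) = 1.321773 / sqrt(11) = 0.39852955
u_B1 = 0.867 / sqrt(2) = 0.61306158
u_B2 = 1.405 / sqrt(6) = 0.57358885
u_B3 = 1.342 / sqrt(6) = 0.54786921
u_B4 = 0.826 / sqrt(3) = 0.47689132
uc = sqrt(0.39852955^2 + 0.61306158^2 + 0.57358885^2 + 0.54786921^2 + 0.47689132^2) = 1.1795171
U = k * uc = 2 * 1.1795171
U = 2.3590

2.3590


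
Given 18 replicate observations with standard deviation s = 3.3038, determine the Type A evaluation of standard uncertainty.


u_A = s / sqrt(n)
u_A = 3.3038 / sqrt(18)
u_A = 3.3038 / 4.2426407
u_A = 0.7787

0.7787


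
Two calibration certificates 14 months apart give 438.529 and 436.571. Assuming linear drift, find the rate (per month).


rate = (v2 - v1) / months
= (436.571 - 438.529) / 14
= -1.9580 / 14
= -0.1399

-0.1399


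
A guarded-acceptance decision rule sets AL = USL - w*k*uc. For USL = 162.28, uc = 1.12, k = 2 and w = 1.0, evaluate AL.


U = k * uc = 2 * 1.12 = 2.24
guard band g = w * U = 1.0 * 2.24 = 2.24
AL = USL - g = 162.28 - 2.24
AL = 160.0400

160.0400


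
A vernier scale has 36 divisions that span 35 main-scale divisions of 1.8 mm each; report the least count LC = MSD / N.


LC = MSD / n_div
= 1.8 / 36
= 0.0500

0.0500


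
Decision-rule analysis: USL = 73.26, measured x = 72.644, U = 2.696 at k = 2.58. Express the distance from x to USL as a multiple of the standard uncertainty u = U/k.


u = U / k = 2.696 / 2.58 = 1.0449612
margin = |USL - x| = |73.26 - 72.644| = 0.616
z = margin / u = 0.616 / 1.0449612
z = 0.5895

0.5895


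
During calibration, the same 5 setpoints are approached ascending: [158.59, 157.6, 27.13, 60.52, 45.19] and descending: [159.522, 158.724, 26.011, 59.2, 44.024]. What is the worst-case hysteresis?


|158.59 - 159.522| = 0.9320
|157.6 - 158.724| = 1.1240
|27.13 - 26.011| = 1.1190
|60.52 - 59.2| = 1.3200
|45.19 - 44.024| = 1.1660
hysteresis = max(diffs) = 1.3200

1.3200


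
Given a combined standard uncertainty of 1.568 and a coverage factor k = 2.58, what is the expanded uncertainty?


U = k * uc
U = 2.58 * 1.568
U = 4.0454

4.0454


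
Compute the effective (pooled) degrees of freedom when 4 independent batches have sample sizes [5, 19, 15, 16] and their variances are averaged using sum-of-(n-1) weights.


nu = sum_i (n_i - 1)
nu = ((5 - 1) + (19 - 1) + (15 - 1) + (16 - 1))
nu = 4 + 18 + 14 + 15
nu = 51

51


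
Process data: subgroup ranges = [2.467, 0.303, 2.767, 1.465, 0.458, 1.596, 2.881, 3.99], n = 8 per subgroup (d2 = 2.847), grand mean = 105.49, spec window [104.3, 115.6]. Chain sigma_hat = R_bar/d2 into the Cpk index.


R_bar = (2.467 + 0.303 + 2.767 + 1.465 + 0.458 + 1.596 + 2.881 + 3.99) / 8 = 1.990875
sigma = R_bar / d2 = 1.990875 / 2.847 = 0.69928872
Cp = (USL - LSL)/(6*sigma) = (115.6 - 104.3)/(6*0.69928872) = 2.6932
Cpu = (115.6 - 105.49)/(3*0.69928872) = 4.8192
Cpl = (105.49 - 104.3)/(3*0.69928872) = 0.5672
Cpk = min(Cpu, Cpl) = 0.5672

0.5672


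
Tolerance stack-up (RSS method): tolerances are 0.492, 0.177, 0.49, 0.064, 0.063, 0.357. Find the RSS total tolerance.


RSS = sqrt(0.492^2 + 0.177^2 + 0.49^2 + 0.064^2 + 0.063^2 + 0.357^2)
= sqrt(0.649007)
= 0.8056

0.8056


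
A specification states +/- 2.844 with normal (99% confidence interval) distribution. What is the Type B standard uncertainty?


u_B = half_width / 2.576
u_B = 2.844 / 2.576
u_B = 1.1040

1.1040


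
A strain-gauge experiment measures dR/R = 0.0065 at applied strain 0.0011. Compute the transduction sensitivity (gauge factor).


GF = (dR/R) / epsilon
= 0.0065 / 0.0011
= 5.9091

5.9091


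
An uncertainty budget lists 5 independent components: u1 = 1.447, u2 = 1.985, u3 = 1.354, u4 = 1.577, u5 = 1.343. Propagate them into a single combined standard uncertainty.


uc = sqrt(1.447^2 + 1.985^2 + 1.354^2 + 1.577^2 + 1.343^2)
uc = sqrt(12.157928)
uc = 3.4868

3.4868


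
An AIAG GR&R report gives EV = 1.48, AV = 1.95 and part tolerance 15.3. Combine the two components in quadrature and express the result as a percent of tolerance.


GRR = sqrt(EV^2 + AV^2) = sqrt(1.48^2 + 1.95^2) = 2.44804
%GRR = GRR / tol * 100 = 2.44804 / 15.3 * 100
%GRR = 16.0003

16.0003


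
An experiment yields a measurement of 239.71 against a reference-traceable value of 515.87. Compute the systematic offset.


Systematic error = measured - true
= 239.71 - 515.87
= -276.1600

-276.1600


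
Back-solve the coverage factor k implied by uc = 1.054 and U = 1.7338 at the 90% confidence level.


k = U / uc
k = 1.7338 / 1.054
k = 1.645

1.645


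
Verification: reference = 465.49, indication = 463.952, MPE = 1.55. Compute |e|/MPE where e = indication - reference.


e = indication - reference = 463.952 - 465.49 = -1.5380
|e| = 1.5380
ratio = |e| / MPE = 1.5380 / 1.55
ratio = 0.9923

0.9923


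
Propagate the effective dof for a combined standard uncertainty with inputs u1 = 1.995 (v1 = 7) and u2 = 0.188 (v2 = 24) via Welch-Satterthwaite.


uc = sqrt(u1^2 + u2^2) = sqrt(1.995^2 + 0.188^2) = 2.0038386
v_eff = uc^4 / (u1^4/v1 + u2^4/v2)
= 2.0038386^4 / (1.995^4/7 + 0.188^4/24)
= 16.123189 / 2.2629948
v_eff = 7.1247

7.1247


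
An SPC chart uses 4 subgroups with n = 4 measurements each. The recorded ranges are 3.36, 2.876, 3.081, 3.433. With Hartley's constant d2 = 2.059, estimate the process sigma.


R_bar = (3.36 + 2.876 + 3.081 + 3.433) / 4
R_bar = 12.75 / 4 = 3.1875
sigma_hat = R_bar / d2 = 3.1875 / 2.059 = 1.5481

1.5481


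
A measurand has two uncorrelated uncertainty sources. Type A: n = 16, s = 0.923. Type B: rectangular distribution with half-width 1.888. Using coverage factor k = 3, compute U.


u_A = s / sqrt(n) = 0.923 / sqrt(16) = 0.23075
u_B = half_width / sqrt(3) = 1.888 / sqrt(3) = 1.0900373
uc = sqrt(u_A^2 + u_B^2) = sqrt(0.23075^2 + 1.0900373^2) = 1.1141934
U = k * uc = 3 * 1.1141934
U = 3.3426

3.3426


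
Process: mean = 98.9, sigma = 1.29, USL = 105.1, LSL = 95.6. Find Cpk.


Cpu = (USL - mean) / (3*sigma) = (105.1 - 98.9) / (3*1.29) = 1.6021
Cpl = (mean - LSL) / (3*sigma) = (98.9 - 95.6) / (3*1.29) = 0.8527
Cpk = min(Cpu, Cpl) = 0.8527

0.8527


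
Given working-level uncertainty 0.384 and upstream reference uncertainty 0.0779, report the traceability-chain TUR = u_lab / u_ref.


TUR = u_lab / u_ref
= 0.384 / 0.0779
= 4.9294

4.9294


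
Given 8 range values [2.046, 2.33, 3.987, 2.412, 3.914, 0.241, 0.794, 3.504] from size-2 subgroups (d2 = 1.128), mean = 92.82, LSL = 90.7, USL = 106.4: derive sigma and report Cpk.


R_bar = (2.046 + 2.33 + 3.987 + 2.412 + 3.914 + 0.241 + 0.794 + 3.504) / 8 = 2.4035
sigma = R_bar / d2 = 2.4035 / 1.128 = 2.1307624
Cp = (USL - LSL)/(6*sigma) = (106.4 - 90.7)/(6*2.1307624) = 1.2280
Cpu = (106.4 - 92.82)/(3*2.1307624) = 2.1244
Cpl = (92.82 - 90.7)/(3*2.1307624) = 0.3316
Cpk = min(Cpu, Cpl) = 0.3316

0.3316


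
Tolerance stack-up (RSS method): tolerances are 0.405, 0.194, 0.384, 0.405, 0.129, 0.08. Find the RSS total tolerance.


RSS = sqrt(0.405^2 + 0.194^2 + 0.384^2 + 0.405^2 + 0.129^2 + 0.08^2)
= sqrt(0.536183)
= 0.7322

0.7322


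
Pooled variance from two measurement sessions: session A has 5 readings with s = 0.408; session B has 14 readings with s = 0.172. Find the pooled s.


s_p = sqrt(((n1-1)*s1^2 + (n2-1)*s2^2) / (n1+n2-2))
numerator = (5-1)*0.408^2 + (14-1)*0.172^2 = 0.665856 + 0.384592 = 1.050448
denominator = 5 + 14 - 2 = 17
s_p^2 = 1.050448 / 17 = 0.061791059
s_p = sqrt(0.061791059) = 0.2486

0.2486


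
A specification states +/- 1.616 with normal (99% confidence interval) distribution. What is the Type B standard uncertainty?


u_B = half_width / 2.576
u_B = 1.616 / 2.576
u_B = 0.6273

0.6273


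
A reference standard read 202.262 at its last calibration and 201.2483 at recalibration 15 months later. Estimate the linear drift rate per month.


rate = (v2 - v1) / months
= (201.2483 - 202.262) / 15
= -1.0137 / 15
= -0.0676

-0.0676


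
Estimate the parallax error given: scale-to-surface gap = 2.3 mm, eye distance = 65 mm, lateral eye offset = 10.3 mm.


error = h * offset / d
= 2.3 * 10.3 / 65
= 0.3645

0.3645


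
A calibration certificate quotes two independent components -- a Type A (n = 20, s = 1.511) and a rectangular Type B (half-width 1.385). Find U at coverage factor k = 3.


u_A = s / sqrt(n) = 1.511 / sqrt(20) = 0.33786987
u_B = half_width / sqrt(3) = 1.385 / sqrt(3) = 0.79963012
uc = sqrt(u_A^2 + u_B^2) = sqrt(0.33786987^2 + 0.79963012^2) = 0.86808086
U = k * uc = 3 * 0.86808086
U = 2.6042

2.6042


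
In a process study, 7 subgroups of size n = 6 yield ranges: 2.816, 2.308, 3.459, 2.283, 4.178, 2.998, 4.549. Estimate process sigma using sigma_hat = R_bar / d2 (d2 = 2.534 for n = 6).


R_bar = (2.816 + 2.308 + 3.459 + 2.283 + 4.178 + 2.998 + 4.549) / 7
R_bar = 22.591 / 7 = 3.2272857
sigma_hat = R_bar / d2 = 3.2272857 / 2.534 = 1.2736

1.2736


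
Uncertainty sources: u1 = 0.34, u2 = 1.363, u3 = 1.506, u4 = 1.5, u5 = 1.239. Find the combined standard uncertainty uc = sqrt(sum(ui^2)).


uc = sqrt(0.34^2 + 1.363^2 + 1.506^2 + 1.5^2 + 1.239^2)
uc = sqrt(8.026526)
uc = 2.8331

2.8331


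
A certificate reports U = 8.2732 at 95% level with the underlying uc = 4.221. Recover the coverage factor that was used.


k = U / uc
k = 8.2732 / 4.221
k = 1.96

1.96


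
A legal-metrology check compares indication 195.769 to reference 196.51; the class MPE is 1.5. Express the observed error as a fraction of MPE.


e = indication - reference = 195.769 - 196.51 = -0.7410
|e| = 0.7410
ratio = |e| / MPE = 0.7410 / 1.5
ratio = 0.4940

0.4940


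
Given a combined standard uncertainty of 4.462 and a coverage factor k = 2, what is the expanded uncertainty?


U = k * uc
U = 2 * 4.462
U = 8.9240

8.9240


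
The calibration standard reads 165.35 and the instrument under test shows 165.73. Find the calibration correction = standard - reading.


Correction = standard - reading
= 165.35 - 165.73
= -0.3800

-0.3800


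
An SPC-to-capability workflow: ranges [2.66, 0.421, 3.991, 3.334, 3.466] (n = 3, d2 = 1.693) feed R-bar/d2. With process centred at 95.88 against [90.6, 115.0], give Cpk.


R_bar = (2.66 + 0.421 + 3.991 + 3.334 + 3.466) / 5 = 2.7744
sigma = R_bar / d2 = 2.7744 / 1.693 = 1.6387478
Cp = (USL - LSL)/(6*sigma) = (115.0 - 90.6)/(6*1.6387478) = 2.4816
Cpu = (115.0 - 95.88)/(3*1.6387478) = 3.8891
Cpl = (95.88 - 90.6)/(3*1.6387478) = 1.0740
Cpk = min(Cpu, Cpl) = 1.0740

1.0740


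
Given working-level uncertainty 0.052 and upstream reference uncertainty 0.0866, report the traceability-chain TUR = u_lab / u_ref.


TUR = u_lab / u_ref
= 0.052 / 0.0866
= 0.6005

0.6005


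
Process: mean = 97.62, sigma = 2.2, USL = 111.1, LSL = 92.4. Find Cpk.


Cpu = (USL - mean) / (3*sigma) = (111.1 - 97.62) / (3*2.2) = 2.0424
Cpl = (mean - LSL) / (3*sigma) = (97.62 - 92.4) / (3*2.2) = 0.7909
Cpk = min(Cpu, Cpl) = 0.7909

0.7909


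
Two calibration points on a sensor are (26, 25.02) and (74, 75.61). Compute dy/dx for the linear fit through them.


slope = (y2 - y1) / (x2 - x1)
= (75.61 - 25.02) / (74 - 26)
= 50.5900 / 48
= 1.0540

1.0540


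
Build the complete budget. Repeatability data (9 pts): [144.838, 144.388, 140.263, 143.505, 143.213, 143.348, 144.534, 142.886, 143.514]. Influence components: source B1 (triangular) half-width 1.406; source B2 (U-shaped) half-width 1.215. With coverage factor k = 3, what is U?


mean = (144.838 + 144.388 + 140.263 + 143.505 + 143.213 + 143.348 + 144.534 + 142.886 + 143.514) / 9 = 143.3876667
s = sqrt(sum((x - mean)^2)/(n-1)) = 1.3460699
u_A = s / sqrt(n) = 1.3460699 / sqrt(9) = 0.44868997
u_B1 = 1.406 / sqrt(6) = 0.5739971
u_B2 = 1.215 / sqrt(2) = 0.85913474
uc = sqrt(0.44868997^2 + 0.5739971^2 + 0.85913474^2) = 1.1264581
U = k * uc = 3 * 1.1264581
U = 3.3794

3.3794


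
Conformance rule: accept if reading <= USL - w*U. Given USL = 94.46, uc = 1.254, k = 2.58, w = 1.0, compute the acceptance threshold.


U = k * uc = 2.58 * 1.254 = 3.23532
guard band g = w * U = 1.0 * 3.23532 = 3.23532
AL = USL - g = 94.46 - 3.23532
AL = 91.2247

91.2247


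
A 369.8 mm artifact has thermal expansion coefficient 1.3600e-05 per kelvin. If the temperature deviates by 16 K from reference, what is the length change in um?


dL = L * alpha * dT
= 369.8 * 1.3600e-05 * 16
= 0.0804685 mm
dL_um = 0.0804685 * 1000 = 80.4685 um

80.4685


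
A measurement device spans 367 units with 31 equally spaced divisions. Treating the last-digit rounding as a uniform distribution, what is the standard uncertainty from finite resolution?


resolution = range / divisions
resolution = 367 / 31 = 11.83871
u_res = resolution / (2*sqrt(3))
u_res = 11.83871 / 3.4641016
u_res = 3.4175

3.4175


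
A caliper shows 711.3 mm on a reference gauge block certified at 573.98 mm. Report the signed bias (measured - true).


Systematic error = measured - true
= 711.3 - 573.98
= 137.3200

137.3200


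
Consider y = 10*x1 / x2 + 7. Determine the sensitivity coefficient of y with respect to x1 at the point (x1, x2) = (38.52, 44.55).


y = 10*x1 / x2 + 7
dy/dx1 = 10/x2
Evaluate at x2 = 44.55: c1 = 10 / 44.55
c1 = 0.2245

0.2245


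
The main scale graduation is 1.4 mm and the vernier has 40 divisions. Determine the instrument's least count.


LC = MSD / n_div
= 1.4 / 40
= 0.0350

0.0350


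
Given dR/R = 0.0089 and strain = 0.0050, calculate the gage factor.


GF = (dR/R) / epsilon
= 0.0089 / 0.0050
= 1.7800

1.7800


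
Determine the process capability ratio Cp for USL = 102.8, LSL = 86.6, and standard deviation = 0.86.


Cp = (USL - LSL) / (6 * sigma)
= (102.8 - 86.6) / (6 * 0.86)
= 16.2000 / 5.1600
= 3.1395

3.1395


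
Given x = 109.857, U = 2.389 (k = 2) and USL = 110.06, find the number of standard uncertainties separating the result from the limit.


u = U / k = 2.389 / 2 = 1.1945
margin = |USL - x| = |110.06 - 109.857| = 0.203
z = margin / u = 0.203 / 1.1945
z = 0.1699

0.1699


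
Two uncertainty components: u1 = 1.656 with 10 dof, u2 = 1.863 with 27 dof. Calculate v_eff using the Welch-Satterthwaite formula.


uc = sqrt(u1^2 + u2^2) = sqrt(1.656^2 + 1.863^2) = 2.4926101
v_eff = uc^4 / (u1^4/v1 + u2^4/v2)
= 2.4926101^4 / (1.656^4/10 + 1.863^4/27)
= 38.602675 / 1.1981976
v_eff = 32.2173

32.2173


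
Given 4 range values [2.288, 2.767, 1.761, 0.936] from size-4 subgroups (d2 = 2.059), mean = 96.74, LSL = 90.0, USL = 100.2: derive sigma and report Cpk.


R_bar = (2.288 + 2.767 + 1.761 + 0.936) / 4 = 1.938
sigma = R_bar / d2 = 1.938 / 2.059 = 0.94123361
Cp = (USL - LSL)/(6*sigma) = (100.2 - 90.0)/(6*0.94123361) = 1.8061
Cpu = (100.2 - 96.74)/(3*0.94123361) = 1.2253
Cpl = (96.74 - 90.0)/(3*0.94123361) = 2.3869
Cpk = min(Cpu, Cpl) = 1.2253

1.2253


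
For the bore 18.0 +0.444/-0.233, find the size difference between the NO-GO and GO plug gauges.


GO = nominal - lower_tol (smallest hole = maximum material condition)
GO = 18.0 - 0.233 = 17.767
NO-GO = nominal + upper_tol (largest hole = least material condition)
NO-GO = 18.0 + 0.444 = 18.444
spread = NO-GO - GO = 18.444 - 17.767 = 0.6770

0.6770


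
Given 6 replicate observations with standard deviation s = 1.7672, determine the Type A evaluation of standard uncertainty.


u_A = s / sqrt(n)
u_A = 1.7672 / sqrt(6)
u_A = 1.7672 / 2.4494897
u_A = 0.7215

0.7215


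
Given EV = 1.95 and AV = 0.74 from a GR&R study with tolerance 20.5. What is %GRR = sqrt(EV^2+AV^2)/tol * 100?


GRR = sqrt(EV^2 + AV^2) = sqrt(1.95^2 + 0.74^2) = 2.0856893
%GRR = GRR / tol * 100 = 2.0856893 / 20.5 * 100
%GRR = 10.1741

10.1741


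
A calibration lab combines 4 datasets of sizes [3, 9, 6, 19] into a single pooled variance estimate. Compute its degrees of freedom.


nu = sum_i (n_i - 1)
nu = ((3 - 1) + (9 - 1) + (6 - 1) + (19 - 1))
nu = 2 + 8 + 5 + 18
nu = 33

33


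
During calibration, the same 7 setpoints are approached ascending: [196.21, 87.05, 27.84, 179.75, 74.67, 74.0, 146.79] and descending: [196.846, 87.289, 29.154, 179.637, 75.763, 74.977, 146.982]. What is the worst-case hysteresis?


|196.21 - 196.846| = 0.6360
|87.05 - 87.289| = 0.2390
|27.84 - 29.154| = 1.3140
|179.75 - 179.637| = 0.1130
|74.67 - 75.763| = 1.0930
|74.0 - 74.977| = 0.9770
|146.79 - 146.982| = 0.1920
hysteresis = max(diffs) = 1.3140

1.3140


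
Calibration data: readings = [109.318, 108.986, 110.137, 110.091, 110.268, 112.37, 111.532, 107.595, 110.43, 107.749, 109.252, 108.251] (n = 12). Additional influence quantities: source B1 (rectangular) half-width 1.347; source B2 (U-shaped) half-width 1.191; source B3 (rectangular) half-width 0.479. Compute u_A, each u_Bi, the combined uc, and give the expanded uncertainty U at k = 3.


mean = (109.318 + 108.986 + 110.137 + 110.091 + 110.268 + 112.37 + 111.532 + 107.595 + 110.43 + 107.749 + 109.252 + 108.251) / 12 = 109.6649167
s = sqrt(sum((x - mean)^2)/(n-1)) = 1.4416903
u_A = s / sqrt(n) = 1.4416903 / sqrt(12) = 0.41618014
u_B1 = 1.347 / sqrt(3) = 0.77769081
u_B2 = 1.191 / sqrt(2) = 0.84216418
u_B3 = 0.479 / sqrt(3) = 0.27655078
uc = sqrt(0.41618014^2 + 0.77769081^2 + 0.84216418^2 + 0.27655078^2) = 1.2504918
U = k * uc = 3 * 1.2504918
U = 3.7515

3.7515


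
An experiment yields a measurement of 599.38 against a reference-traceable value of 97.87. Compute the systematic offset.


Systematic error = measured - true
= 599.38 - 97.87
= 501.5100

501.5100


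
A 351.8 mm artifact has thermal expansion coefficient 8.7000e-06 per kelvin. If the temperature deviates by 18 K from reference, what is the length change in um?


dL = L * alpha * dT
= 351.8 * 8.7000e-06 * 18
= 0.0550919 mm
dL_um = 0.0550919 * 1000 = 55.0919 um

55.0919


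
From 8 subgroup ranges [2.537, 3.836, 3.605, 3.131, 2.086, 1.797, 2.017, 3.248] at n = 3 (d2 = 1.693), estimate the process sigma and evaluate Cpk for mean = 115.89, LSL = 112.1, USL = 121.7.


R_bar = (2.537 + 3.836 + 3.605 + 3.131 + 2.086 + 1.797 + 2.017 + 3.248) / 8 = 2.782125
sigma = R_bar / d2 = 2.782125 / 1.693 = 1.6433107
Cp = (USL - LSL)/(6*sigma) = (121.7 - 112.1)/(6*1.6433107) = 0.9736
Cpu = (121.7 - 115.89)/(3*1.6433107) = 1.1785
Cpl = (115.89 - 112.1)/(3*1.6433107) = 0.7688
Cpk = min(Cpu, Cpl) = 0.7688

0.7688


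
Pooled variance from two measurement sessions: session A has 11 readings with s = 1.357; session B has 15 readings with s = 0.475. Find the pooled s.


s_p = sqrt(((n1-1)*s1^2 + (n2-1)*s2^2) / (n1+n2-2))
numerator = (11-1)*1.357^2 + (15-1)*0.475^2 = 18.41449 + 3.15875 = 21.57324
denominator = 11 + 15 - 2 = 24
s_p^2 = 21.57324 / 24 = 0.898885
s_p = sqrt(0.898885) = 0.9481

0.9481


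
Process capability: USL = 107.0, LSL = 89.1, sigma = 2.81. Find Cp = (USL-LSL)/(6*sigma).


Cp = (USL - LSL) / (6 * sigma)
= (107.0 - 89.1) / (6 * 2.81)
= 17.9000 / 16.8600
= 1.0617

1.0617


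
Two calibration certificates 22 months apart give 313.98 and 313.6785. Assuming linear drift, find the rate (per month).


rate = (v2 - v1) / months
= (313.6785 - 313.98) / 22
= -0.3015 / 22
= -0.0137

-0.0137


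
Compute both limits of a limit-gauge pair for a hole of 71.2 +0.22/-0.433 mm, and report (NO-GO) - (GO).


GO = nominal - lower_tol (smallest hole = maximum material condition)
GO = 71.2 - 0.433 = 70.767
NO-GO = nominal + upper_tol (largest hole = least material condition)
NO-GO = 71.2 + 0.22 = 71.42
spread = NO-GO - GO = 71.42 - 70.767 = 0.6530

0.6530


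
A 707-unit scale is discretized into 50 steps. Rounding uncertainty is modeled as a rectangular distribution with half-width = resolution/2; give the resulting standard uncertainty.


resolution = range / divisions
resolution = 707 / 50 = 14.14
u_res = resolution / (2*sqrt(3))
u_res = 14.14 / 3.4641016
u_res = 4.0819

4.0819


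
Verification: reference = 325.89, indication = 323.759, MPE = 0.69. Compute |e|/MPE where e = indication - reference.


e = indication - reference = 323.759 - 325.89 = -2.1310
|e| = 2.1310
ratio = |e| / MPE = 2.1310 / 0.69
ratio = 3.0884

3.0884


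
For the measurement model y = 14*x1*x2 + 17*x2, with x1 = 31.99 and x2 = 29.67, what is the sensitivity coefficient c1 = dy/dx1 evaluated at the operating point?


y = 14*x1*x2 + 17*x2
dy/dx1 = 14*x2
Evaluate at x2 = 29.67: c1 = 14 * 29.67
c1 = 415.3800

415.3800


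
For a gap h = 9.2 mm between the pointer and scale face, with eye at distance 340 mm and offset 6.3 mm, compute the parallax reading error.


error = h * offset / d
= 9.2 * 6.3 / 340
= 0.1705

0.1705


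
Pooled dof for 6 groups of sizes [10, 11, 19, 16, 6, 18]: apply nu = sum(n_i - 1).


nu = sum_i (n_i - 1)
nu = ((10 - 1) + (11 - 1) + (19 - 1) + (16 - 1) + (6 - 1) + (18 - 1))
nu = 9 + 10 + 18 + 15 + 5 + 17
nu = 74

74


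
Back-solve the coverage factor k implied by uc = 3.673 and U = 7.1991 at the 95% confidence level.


k = U / uc
k = 7.1991 / 3.673
k = 1.96

1.96


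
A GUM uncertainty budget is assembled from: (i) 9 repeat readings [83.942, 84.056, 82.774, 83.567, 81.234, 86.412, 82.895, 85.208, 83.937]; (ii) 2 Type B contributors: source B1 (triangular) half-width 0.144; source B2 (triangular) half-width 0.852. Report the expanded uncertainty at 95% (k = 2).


mean = (83.942 + 84.056 + 82.774 + 83.567 + 81.234 + 86.412 + 82.895 + 85.208 + 83.937) / 9 = 83.78055556
s = sqrt(sum((x - mean)^2)/(n-1)) = 1.4754838
u_A = s / sqrt(n) = 1.4754838 / sqrt(9) = 0.49182793
u_B1 = 0.144 / sqrt(6) = 0.058787754
u_B2 = 0.852 / sqrt(6) = 0.34782754
uc = sqrt(0.49182793^2 + 0.058787754^2 + 0.34782754^2) = 0.6052559
U = k * uc = 2 * 0.6052559
U = 1.2105

1.2105


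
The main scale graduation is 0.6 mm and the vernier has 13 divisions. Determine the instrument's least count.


LC = MSD / n_div
= 0.6 / 13
= 0.0462

0.0462


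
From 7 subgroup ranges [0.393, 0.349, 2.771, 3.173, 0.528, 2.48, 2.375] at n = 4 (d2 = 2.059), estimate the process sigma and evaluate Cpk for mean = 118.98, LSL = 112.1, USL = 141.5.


R_bar = (0.393 + 0.349 + 2.771 + 3.173 + 0.528 + 2.48 + 2.375) / 7 = 1.7241429
sigma = R_bar / d2 = 1.7241429 / 2.059 = 0.83736906
Cp = (USL - LSL)/(6*sigma) = (141.5 - 112.1)/(6*0.83736906) = 5.8517
Cpu = (141.5 - 118.98)/(3*0.83736906) = 8.9646
Cpl = (118.98 - 112.1)/(3*0.83736906) = 2.7387
Cpk = min(Cpu, Cpl) = 2.7387

2.7387


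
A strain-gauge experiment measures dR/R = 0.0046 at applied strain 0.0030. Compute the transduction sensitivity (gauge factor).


GF = (dR/R) / epsilon
= 0.0046 / 0.0030
= 1.5333

1.5333


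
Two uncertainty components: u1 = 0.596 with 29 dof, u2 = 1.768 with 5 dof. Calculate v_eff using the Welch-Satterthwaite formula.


uc = sqrt(u1^2 + u2^2) = sqrt(0.596^2 + 1.768^2) = 1.8657545
v_eff = uc^4 / (u1^4/v1 + u2^4/v2)
= 1.8657545^4 / (0.596^4/29 + 1.768^4/5)
= 12.117638 / 1.9585061
v_eff = 6.1872

6.1872


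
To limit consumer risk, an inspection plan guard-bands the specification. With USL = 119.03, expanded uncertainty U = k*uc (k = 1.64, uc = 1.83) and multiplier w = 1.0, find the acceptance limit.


U = k * uc = 1.64 * 1.83 = 3.0012
guard band g = w * U = 1.0 * 3.0012 = 3.0012
AL = USL - g = 119.03 - 3.0012
AL = 116.0288

116.0288


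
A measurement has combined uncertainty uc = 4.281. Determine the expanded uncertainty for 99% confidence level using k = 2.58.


U = k * uc
U = 2.58 * 4.281
U = 11.0450

11.0450


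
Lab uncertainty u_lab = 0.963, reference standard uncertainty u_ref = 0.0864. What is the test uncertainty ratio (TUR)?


TUR = u_lab / u_ref
= 0.963 / 0.0864
= 11.1458

11.1458


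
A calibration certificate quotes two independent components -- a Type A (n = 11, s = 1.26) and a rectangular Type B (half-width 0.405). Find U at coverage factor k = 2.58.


u_A = s / sqrt(n) = 1.26 / sqrt(11) = 0.37990429
u_B = half_width / sqrt(3) = 0.405 / sqrt(3) = 0.23382686
uc = sqrt(u_A^2 + u_B^2) = sqrt(0.37990429^2 + 0.23382686^2) = 0.4460967
U = k * uc = 2.58 * 0.4460967
U = 1.1509

1.1509
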